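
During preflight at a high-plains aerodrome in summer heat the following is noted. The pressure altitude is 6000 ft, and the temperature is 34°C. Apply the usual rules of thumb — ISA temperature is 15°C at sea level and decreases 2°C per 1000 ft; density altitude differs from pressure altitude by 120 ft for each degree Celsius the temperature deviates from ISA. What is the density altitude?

9720 ft

ISA temperature at 6000 ft = 15 − 2 × (6000/1000) = 3°C.
ISA deviation = 34 − 3 = +31°C.
Density altitude = 6000 + 120 × (31) = 6000 + (+3720) = 9720 ft.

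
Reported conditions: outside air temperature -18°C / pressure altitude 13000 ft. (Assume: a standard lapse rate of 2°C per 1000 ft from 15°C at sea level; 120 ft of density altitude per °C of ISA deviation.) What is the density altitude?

12160 ft

ISA temperature at 13000 ft = 15 − 2 × (13000/1000) = -11°C.
ISA deviation = -18 − (-11) = -7°C.
Density altitude = 13000 + 120 × (-7) = 13000 + (-840) = 12160 ft.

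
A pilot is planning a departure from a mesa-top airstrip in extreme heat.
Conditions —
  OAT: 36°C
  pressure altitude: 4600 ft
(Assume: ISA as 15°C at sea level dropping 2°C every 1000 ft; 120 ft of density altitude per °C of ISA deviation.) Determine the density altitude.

8224 ft

ISA temperature at 4600 ft = 15 − 2 × (4600/1000) = 5.8°C.
ISA deviation = 36 − 5.8 = +30.2°C.
Density altitude = 4600 + 120 × (30.2) = 4600 + (+3624) = 8224 ft.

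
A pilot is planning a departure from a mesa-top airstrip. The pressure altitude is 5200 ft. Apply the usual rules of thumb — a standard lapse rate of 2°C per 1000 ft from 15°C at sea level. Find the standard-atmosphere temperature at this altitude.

ISA temperature = 15 − 2 × (5200/1000) = 15 − 10.4 = 4.6°C.

4.6°C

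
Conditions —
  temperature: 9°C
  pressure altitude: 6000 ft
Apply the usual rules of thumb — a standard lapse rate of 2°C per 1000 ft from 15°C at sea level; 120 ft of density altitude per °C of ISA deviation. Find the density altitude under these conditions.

ISA temperature at 6000 ft = 15 − 2 × (6000/1000) = 3°C.
ISA deviation = 9 − 3 = +6°C.
Density altitude = 6000 + 120 × (6) = 6000 + (+720) = 6720 ft.

6720 ft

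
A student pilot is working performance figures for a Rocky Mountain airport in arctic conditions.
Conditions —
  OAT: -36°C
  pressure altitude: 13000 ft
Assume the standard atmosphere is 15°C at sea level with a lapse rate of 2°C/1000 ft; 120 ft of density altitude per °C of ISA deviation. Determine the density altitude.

ISA temperature at 13000 ft = 15 − 2 × (13000/1000) = -11°C.
ISA deviation = -36 − (-11) = -25°C.
Density altitude = 13000 + 120 × (-25) = 13000 + (-3000) = 10000 ft.

10000 ft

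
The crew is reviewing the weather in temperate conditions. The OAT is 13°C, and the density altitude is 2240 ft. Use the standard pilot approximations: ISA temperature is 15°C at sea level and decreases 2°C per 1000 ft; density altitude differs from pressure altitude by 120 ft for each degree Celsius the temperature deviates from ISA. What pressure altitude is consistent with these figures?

DA = PA + 120 × (OAT − (15 − 2·PA/1000)) = PA + 120·OAT − 1800 + 0.24·PA = 1.24·PA + 120·OAT − 1800.
So 1.24·PA = 2240 − 120 × 13 + 1800 = 2480.
PA = 2480 / 1.24 = 2000 ft.

2000 ft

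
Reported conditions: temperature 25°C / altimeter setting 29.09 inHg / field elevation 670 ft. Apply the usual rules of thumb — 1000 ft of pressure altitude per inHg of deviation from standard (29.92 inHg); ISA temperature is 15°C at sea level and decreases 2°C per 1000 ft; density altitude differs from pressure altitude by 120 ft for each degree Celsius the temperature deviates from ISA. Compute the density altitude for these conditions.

3060 ft

Pressure altitude = 670 + (29.92 − 29.09) × 1000 = 670 + (+830) = 1500 ft.
ISA temperature at 1500 ft = 15 − 2 × (1500/1000) = 12°C.
ISA deviation = 25 − 12 = +13°C.
Density altitude = 1500 + 120 × (13) = 3060 ft.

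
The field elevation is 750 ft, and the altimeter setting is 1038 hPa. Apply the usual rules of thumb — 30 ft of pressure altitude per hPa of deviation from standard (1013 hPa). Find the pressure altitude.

Pressure correction = (1013 − 1038) × 30 = -750 ft.
Pressure altitude = 750 + (-750) = 0 ft.

0 ft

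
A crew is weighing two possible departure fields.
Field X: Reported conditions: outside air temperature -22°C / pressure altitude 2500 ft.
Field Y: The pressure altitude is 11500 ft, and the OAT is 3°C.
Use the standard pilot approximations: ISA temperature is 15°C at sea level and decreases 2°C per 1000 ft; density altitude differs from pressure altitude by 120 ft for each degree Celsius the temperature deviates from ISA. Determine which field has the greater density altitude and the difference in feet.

Field Y by 14160 ft

Field X: ISA temp = 10°C, deviation -32°C, DA = 2500 + 120 × (-32) = -1340 ft.
Field Y: ISA temp = -8°C, deviation +11°C, DA = 11500 + 120 × 11 = 12820 ft.
Field Y is higher by 12820 − (-1340) = 14160 ft.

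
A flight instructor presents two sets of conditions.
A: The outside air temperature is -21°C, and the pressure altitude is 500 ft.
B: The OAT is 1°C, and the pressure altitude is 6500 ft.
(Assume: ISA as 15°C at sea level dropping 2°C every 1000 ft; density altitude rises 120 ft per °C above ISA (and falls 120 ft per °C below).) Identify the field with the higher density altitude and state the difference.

A: ISA temp = 14°C, deviation -35°C, DA = 500 + 120 × (-35) = -3700 ft.
B: ISA temp = 2°C, deviation -1°C, DA = 6500 + 120 × (-1) = 6380 ft.
B is higher by 6380 − (-3700) = 10080 ft.

B by 10080 ft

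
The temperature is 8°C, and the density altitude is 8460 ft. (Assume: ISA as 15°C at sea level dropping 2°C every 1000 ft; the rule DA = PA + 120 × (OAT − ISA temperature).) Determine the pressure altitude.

7500 ft

DA = PA + 120 × (OAT − (15 − 2·PA/1000)) = PA + 120·OAT − 1800 + 0.24·PA = 1.24·PA + 120·OAT − 1800.
So 1.24·PA = 8460 − 120 × 8 + 1800 = 9300.
PA = 9300 / 1.24 = 7500 ft.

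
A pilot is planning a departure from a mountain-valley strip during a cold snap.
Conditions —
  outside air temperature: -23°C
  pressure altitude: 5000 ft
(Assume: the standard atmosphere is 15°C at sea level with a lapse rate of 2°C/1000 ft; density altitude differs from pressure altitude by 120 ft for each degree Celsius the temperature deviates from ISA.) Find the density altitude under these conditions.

1640 ft

ISA temperature at 5000 ft = 15 − 2 × (5000/1000) = 5°C.
ISA deviation = -23 − 5 = -28°C.
Density altitude = 5000 + 120 × (-28) = 5000 + (-3360) = 1640 ft.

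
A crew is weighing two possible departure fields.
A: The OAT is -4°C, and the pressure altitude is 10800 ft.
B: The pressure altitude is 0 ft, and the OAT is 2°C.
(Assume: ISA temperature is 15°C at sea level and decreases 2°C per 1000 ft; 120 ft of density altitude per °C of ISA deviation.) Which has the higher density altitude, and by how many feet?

A by 12672 ft

A: ISA temp = -6.6°C, deviation +2.6°C, DA = 10800 + 120 × 2.6 = 11112 ft.
B: ISA temp = 15°C, deviation -13°C, DA = 0 + 120 × (-13) = -1560 ft.
A is higher by 11112 − (-1560) = 12672 ft.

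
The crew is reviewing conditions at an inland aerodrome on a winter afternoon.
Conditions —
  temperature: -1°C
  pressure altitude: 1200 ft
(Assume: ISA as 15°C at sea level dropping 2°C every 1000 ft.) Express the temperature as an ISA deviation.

ISA temperature at 1200 ft = 15 − 2 × (1200/1000) = 12.6°C.
Deviation = OAT − ISA = -1 − 12.6 = -13.6°C.

ISA-13.6°C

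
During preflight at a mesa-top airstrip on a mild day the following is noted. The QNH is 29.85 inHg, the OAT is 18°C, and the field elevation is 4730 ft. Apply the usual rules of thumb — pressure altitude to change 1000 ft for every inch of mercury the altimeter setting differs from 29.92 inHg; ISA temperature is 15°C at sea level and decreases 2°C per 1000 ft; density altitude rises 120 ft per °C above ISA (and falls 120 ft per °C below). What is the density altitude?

6312 ft

Pressure altitude = 4730 + (29.92 − 29.85) × 1000 = 4730 + (+70) = 4800 ft.
ISA temperature at 4800 ft = 15 − 2 × (4800/1000) = 5.4°C.
ISA deviation = 18 − 5.4 = +12.6°C.
Density altitude = 4800 + 120 × (12.6) = 6312 ft.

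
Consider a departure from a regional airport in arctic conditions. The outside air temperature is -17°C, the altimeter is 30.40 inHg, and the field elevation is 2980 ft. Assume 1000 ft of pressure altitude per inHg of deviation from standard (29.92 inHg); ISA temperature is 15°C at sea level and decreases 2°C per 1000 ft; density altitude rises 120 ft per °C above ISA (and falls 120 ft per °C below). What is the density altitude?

-740 ft

Pressure altitude = 2980 + (29.92 − 30.40) × 1000 = 2980 + (-480) = 2500 ft.
ISA temperature at 2500 ft = 15 − 2 × (2500/1000) = 10°C.
ISA deviation = -17 − 10 = -27°C.
Density altitude = 2500 + 120 × (-27) = -740 ft.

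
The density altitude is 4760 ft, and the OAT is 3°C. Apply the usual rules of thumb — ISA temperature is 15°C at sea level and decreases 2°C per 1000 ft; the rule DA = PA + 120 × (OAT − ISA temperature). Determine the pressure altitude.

DA = PA + 120 × (OAT − (15 − 2·PA/1000)) = PA + 120·OAT − 1800 + 0.24·PA = 1.24·PA + 120·OAT − 1800.
So 1.24·PA = 4760 − 120 × 3 + 1800 = 6200.
PA = 6200 / 1.24 = 5000 ft.

5000 ft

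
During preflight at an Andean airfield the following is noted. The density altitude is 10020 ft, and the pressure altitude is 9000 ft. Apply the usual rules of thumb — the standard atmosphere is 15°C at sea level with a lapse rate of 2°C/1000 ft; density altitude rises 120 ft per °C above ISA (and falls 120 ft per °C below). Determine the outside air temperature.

Density altitude − pressure altitude = 10020 − 9000 = +1020 ft.
At 120 ft/°C that is an ISA deviation of 1020/120 = +8.5°C.
ISA temperature at 9000 ft = 15 − 2 × (9000/1000) = -3°C.
OAT = ISA + deviation = -3 + (+8.5) = 5.5°C.

5.5°C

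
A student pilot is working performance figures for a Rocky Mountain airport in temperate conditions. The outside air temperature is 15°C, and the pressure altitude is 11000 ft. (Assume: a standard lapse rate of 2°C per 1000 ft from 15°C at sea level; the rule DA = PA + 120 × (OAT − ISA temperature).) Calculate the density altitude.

13640 ft

ISA temperature at 11000 ft = 15 − 2 × (11000/1000) = -7°C.
ISA deviation = 15 − (-7) = +22°C.
Density altitude = 11000 + 120 × (22) = 11000 + (+2640) = 13640 ft.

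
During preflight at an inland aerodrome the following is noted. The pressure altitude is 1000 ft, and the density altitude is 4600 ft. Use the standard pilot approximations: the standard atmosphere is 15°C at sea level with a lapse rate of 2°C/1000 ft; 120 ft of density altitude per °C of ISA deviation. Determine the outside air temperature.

43°C

Density altitude − pressure altitude = 4600 − 1000 = +3600 ft.
At 120 ft/°C that is an ISA deviation of 3600/120 = +30°C.
ISA temperature at 1000 ft = 15 − 2 × (1000/1000) = 13°C.
OAT = ISA + deviation = 13 + (+30) = 43°C.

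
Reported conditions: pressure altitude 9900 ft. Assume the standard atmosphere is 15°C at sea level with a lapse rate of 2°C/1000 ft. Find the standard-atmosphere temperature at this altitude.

ISA temperature = 15 − 2 × (9900/1000) = 15 − 19.8 = -4.8°C.

-4.8°C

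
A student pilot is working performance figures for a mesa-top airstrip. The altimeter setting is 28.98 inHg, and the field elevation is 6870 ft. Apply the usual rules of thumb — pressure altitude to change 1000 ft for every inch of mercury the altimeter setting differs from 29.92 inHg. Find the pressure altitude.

Pressure correction = (29.92 − 28.98) × 1000 = +940 ft.
Pressure altitude = 6870 + (+940) = 7810 ft.

7810 ft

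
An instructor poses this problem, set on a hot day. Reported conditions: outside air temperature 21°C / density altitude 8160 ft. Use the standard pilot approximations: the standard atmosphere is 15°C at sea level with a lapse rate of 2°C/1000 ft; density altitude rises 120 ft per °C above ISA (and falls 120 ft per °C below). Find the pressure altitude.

DA = PA + 120 × (OAT − (15 − 2·PA/1000)) = PA + 120·OAT − 1800 + 0.24·PA = 1.24·PA + 120·OAT − 1800.
So 1.24·PA = 8160 − 120 × 21 + 1800 = 7440.
PA = 7440 / 1.24 = 6000 ft.

6000 ft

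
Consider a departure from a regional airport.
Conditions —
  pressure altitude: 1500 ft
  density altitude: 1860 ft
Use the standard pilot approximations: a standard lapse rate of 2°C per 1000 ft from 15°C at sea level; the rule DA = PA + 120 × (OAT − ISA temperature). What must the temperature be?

15°C

Density altitude − pressure altitude = 1860 − 1500 = +360 ft.
At 120 ft/°C that is an ISA deviation of 360/120 = +3°C.
ISA temperature at 1500 ft = 15 − 2 × (1500/1000) = 12°C.
OAT = ISA + deviation = 12 + (+3) = 15°C.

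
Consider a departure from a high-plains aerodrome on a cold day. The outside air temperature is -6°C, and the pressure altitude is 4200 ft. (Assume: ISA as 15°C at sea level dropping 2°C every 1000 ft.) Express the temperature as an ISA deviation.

ISA-12.6°C

ISA temperature at 4200 ft = 15 − 2 × (4200/1000) = 6.6°C.
Deviation = OAT − ISA = -6 − 6.6 = -12.6°C.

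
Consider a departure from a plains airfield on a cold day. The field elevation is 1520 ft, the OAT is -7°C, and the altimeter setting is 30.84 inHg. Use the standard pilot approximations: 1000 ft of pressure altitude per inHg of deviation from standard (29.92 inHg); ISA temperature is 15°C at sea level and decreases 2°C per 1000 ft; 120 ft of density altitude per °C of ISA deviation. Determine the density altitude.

Pressure altitude = 1520 + (29.92 − 30.84) × 1000 = 1520 + (-920) = 600 ft.
ISA temperature at 600 ft = 15 − 2 × (600/1000) = 13.8°C.
ISA deviation = -7 − 13.8 = -20.8°C.
Density altitude = 600 + 120 × (-20.8) = -1896 ft.

-1896 ft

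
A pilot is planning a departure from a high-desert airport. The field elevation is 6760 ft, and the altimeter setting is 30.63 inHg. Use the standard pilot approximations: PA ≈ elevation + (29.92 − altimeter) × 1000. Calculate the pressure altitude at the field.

6050 ft

Pressure correction = (29.92 − 30.63) × 1000 = -710 ft.
Pressure altitude = 6760 + (-710) = 6050 ft.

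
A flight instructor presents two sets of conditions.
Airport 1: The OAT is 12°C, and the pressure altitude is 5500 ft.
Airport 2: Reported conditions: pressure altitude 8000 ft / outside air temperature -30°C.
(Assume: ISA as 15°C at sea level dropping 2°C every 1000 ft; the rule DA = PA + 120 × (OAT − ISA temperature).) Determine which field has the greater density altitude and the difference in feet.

Airport 1: ISA temp = 4°C, deviation +8°C, DA = 5500 + 120 × 8 = 6460 ft.
Airport 2: ISA temp = -1°C, deviation -29°C, DA = 8000 + 120 × (-29) = 4520 ft.
Airport 1 is higher by 6460 − 4520 = 1940 ft.

Airport 1 by 1940 ft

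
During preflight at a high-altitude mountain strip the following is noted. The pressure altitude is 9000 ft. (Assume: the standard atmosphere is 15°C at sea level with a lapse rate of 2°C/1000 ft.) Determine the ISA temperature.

ISA temperature = 15 − 2 × (9000/1000) = 15 − 18 = -3°C.

-3°C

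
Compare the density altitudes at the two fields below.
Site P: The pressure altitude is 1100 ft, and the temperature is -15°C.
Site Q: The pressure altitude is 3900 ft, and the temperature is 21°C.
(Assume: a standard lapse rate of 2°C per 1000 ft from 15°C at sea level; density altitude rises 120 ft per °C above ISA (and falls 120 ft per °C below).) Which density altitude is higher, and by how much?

Site Q by 7792 ft

Site P: ISA temp = 12.8°C, deviation -27.8°C, DA = 1100 + 120 × (-27.8) = -2236 ft.
Site Q: ISA temp = 7.2°C, deviation +13.8°C, DA = 3900 + 120 × 13.8 = 5556 ft.
Site Q is higher by 5556 − (-2236) = 7792 ft.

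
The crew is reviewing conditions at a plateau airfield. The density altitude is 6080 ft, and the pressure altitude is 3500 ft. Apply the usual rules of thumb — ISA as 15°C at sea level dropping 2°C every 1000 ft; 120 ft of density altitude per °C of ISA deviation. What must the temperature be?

29.5°C

Density altitude − pressure altitude = 6080 − 3500 = +2580 ft.
At 120 ft/°C that is an ISA deviation of 2580/120 = +21.5°C.
ISA temperature at 3500 ft = 15 − 2 × (3500/1000) = 8°C.
OAT = ISA + deviation = 8 + (+21.5) = 29.5°C.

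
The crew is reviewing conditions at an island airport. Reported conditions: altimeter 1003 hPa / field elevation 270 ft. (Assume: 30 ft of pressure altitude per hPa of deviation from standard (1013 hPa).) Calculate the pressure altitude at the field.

Pressure correction = (1013 − 1003) × 30 = +300 ft.
Pressure altitude = 270 + (+300) = 570 ft.

570 ft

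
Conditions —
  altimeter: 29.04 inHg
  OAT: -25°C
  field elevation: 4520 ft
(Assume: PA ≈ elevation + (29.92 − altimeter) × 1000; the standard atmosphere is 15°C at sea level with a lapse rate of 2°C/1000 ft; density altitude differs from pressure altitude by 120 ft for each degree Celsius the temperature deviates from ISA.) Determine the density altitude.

1896 ft

Pressure altitude = 4520 + (29.92 − 29.04) × 1000 = 4520 + (+880) = 5400 ft.
ISA temperature at 5400 ft = 15 − 2 × (5400/1000) = 4.2°C.
ISA deviation = -25 − 4.2 = -29.2°C.
Density altitude = 5400 + 120 × (-29.2) = 1896 ft.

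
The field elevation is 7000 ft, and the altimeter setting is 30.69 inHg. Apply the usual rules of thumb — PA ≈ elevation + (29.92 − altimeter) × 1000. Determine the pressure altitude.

Pressure correction = (29.92 − 30.69) × 1000 = -770 ft.
Pressure altitude = 7000 + (-770) = 6230 ft.

6230 ft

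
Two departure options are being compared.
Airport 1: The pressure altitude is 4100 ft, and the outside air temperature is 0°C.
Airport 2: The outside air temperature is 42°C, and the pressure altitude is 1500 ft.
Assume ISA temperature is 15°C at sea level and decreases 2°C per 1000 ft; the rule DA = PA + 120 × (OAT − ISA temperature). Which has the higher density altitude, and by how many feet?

Airport 1: ISA temp = 6.8°C, deviation -6.8°C, DA = 4100 + 120 × (-6.8) = 3284 ft.
Airport 2: ISA temp = 12°C, deviation +30°C, DA = 1500 + 120 × 30 = 5100 ft.
Airport 2 is higher by 5100 − 3284 = 1816 ft.

Airport 2 by 1816 ft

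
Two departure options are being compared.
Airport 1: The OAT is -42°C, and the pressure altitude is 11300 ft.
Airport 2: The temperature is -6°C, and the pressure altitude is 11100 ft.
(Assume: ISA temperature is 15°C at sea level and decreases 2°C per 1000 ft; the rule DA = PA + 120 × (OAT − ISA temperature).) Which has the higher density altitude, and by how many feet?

Airport 2 by 4072 ft

Airport 1: ISA temp = -7.6°C, deviation -34.4°C, DA = 11300 + 120 × (-34.4) = 7172 ft.
Airport 2: ISA temp = -7.2°C, deviation +1.2°C, DA = 11100 + 120 × 1.2 = 11244 ft.
Airport 2 is higher by 11244 − 7172 = 4072 ft.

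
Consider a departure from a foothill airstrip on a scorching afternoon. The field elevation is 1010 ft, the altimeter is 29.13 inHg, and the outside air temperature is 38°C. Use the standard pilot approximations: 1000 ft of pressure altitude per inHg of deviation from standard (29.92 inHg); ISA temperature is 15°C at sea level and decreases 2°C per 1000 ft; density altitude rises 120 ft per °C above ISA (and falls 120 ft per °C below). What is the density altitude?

Pressure altitude = 1010 + (29.92 − 29.13) × 1000 = 1010 + (+790) = 1800 ft.
ISA temperature at 1800 ft = 15 − 2 × (1800/1000) = 11.4°C.
ISA deviation = 38 − 11.4 = +26.6°C.
Density altitude = 1800 + 120 × (26.6) = 4992 ft.

4992 ft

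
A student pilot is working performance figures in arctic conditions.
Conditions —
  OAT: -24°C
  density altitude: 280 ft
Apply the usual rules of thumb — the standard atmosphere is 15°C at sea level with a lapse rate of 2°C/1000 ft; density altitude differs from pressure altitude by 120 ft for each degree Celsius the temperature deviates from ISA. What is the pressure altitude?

4000 ft

DA = PA + 120 × (OAT − (15 − 2·PA/1000)) = PA + 120·OAT − 1800 + 0.24·PA = 1.24·PA + 120·OAT − 1800.
So 1.24·PA = 280 − 120 × (-24) + 1800 = 4960.
PA = 4960 / 1.24 = 4000 ft.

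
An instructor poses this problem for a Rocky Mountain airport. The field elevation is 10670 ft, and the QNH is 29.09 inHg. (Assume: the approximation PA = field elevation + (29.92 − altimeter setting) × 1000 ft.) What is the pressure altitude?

11500 ft

Pressure correction = (29.92 − 29.09) × 1000 = +830 ft.
Pressure altitude = 10670 + (+830) = 11500 ft.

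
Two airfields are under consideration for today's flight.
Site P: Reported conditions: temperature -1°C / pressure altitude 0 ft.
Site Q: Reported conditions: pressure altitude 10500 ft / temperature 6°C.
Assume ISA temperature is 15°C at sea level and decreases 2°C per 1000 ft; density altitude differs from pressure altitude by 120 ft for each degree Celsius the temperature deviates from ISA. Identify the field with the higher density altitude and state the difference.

Site Q by 13860 ft

Site P: ISA temp = 15°C, deviation -16°C, DA = 0 + 120 × (-16) = -1920 ft.
Site Q: ISA temp = -6°C, deviation +12°C, DA = 10500 + 120 × 12 = 11940 ft.
Site Q is higher by 11940 − (-1920) = 13860 ft.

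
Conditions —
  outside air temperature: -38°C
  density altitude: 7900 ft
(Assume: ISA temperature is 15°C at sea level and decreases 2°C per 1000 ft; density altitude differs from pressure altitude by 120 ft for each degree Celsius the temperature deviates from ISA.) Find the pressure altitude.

11500 ft

DA = PA + 120 × (OAT − (15 − 2·PA/1000)) = PA + 120·OAT − 1800 + 0.24·PA = 1.24·PA + 120·OAT − 1800.
So 1.24·PA = 7900 − 120 × (-38) + 1800 = 14260.
PA = 14260 / 1.24 = 11500 ft.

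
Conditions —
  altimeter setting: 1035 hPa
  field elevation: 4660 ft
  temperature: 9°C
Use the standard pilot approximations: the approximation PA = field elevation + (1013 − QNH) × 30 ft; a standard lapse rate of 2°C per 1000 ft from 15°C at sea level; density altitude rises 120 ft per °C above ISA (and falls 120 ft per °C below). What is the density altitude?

Pressure altitude = 4660 + (1013 − 1035) × 30 = 4660 + (-660) = 4000 ft.
ISA temperature at 4000 ft = 15 − 2 × (4000/1000) = 7°C.
ISA deviation = 9 − 7 = +2°C.
Density altitude = 4000 + 120 × (2) = 4240 ft.

4240 ft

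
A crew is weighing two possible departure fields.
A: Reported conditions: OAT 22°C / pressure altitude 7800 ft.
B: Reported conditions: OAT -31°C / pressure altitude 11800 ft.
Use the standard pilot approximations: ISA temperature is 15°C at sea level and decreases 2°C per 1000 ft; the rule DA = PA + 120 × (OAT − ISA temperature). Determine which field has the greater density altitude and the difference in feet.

A: ISA temp = -0.6°C, deviation +22.6°C, DA = 7800 + 120 × 22.6 = 10512 ft.
B: ISA temp = -8.6°C, deviation -22.4°C, DA = 11800 + 120 × (-22.4) = 9112 ft.
A is higher by 10512 − 9112 = 1400 ft.

A by 1400 ft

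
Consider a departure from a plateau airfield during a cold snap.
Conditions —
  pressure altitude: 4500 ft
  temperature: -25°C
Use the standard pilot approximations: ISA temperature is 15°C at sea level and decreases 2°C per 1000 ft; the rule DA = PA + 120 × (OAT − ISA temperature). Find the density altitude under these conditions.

ISA temperature at 4500 ft = 15 − 2 × (4500/1000) = 6°C.
ISA deviation = -25 − 6 = -31°C.
Density altitude = 4500 + 120 × (-31) = 4500 + (-3720) = 780 ft.

780 ft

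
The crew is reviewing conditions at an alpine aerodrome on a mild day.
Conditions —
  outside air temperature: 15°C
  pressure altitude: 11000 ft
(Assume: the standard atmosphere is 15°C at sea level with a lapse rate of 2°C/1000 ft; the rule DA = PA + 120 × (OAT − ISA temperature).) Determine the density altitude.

13640 ft

ISA temperature at 11000 ft = 15 − 2 × (11000/1000) = -7°C.
ISA deviation = 15 − (-7) = +22°C.
Density altitude = 11000 + 120 × (22) = 11000 + (+2640) = 13640 ft.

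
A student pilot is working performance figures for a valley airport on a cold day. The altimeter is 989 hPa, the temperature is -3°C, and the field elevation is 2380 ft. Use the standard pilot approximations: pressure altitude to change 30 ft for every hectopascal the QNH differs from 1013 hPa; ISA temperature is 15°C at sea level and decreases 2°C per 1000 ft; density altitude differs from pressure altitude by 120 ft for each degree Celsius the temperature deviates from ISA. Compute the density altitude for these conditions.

1684 ft

Pressure altitude = 2380 + (1013 − 989) × 30 = 2380 + (+720) = 3100 ft.
ISA temperature at 3100 ft = 15 − 2 × (3100/1000) = 8.8°C.
ISA deviation = -3 − 8.8 = -11.8°C.
Density altitude = 3100 + 120 × (-11.8) = 1684 ft.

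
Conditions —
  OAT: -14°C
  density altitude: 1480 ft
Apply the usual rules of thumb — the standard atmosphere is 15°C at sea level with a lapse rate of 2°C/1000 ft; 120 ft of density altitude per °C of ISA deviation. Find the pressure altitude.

DA = PA + 120 × (OAT − (15 − 2·PA/1000)) = PA + 120·OAT − 1800 + 0.24·PA = 1.24·PA + 120·OAT − 1800.
So 1.24·PA = 1480 − 120 × (-14) + 1800 = 4960.
PA = 4960 / 1.24 = 4000 ft.

4000 ft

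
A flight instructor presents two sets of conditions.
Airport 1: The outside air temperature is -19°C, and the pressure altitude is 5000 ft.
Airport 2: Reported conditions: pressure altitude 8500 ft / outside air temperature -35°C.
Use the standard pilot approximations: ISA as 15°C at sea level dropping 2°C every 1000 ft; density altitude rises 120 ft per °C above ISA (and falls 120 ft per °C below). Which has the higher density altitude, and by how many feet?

Airport 2 by 2420 ft

Airport 1: ISA temp = 5°C, deviation -24°C, DA = 5000 + 120 × (-24) = 2120 ft.
Airport 2: ISA temp = -2°C, deviation -33°C, DA = 8500 + 120 × (-33) = 4540 ft.
Airport 2 is higher by 4540 − 2120 = 2420 ft.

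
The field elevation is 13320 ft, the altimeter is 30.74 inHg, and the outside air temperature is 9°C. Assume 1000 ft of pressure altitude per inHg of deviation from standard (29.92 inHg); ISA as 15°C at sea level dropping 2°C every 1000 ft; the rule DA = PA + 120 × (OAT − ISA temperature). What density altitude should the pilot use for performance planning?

14780 ft

Pressure altitude = 13320 + (29.92 − 30.74) × 1000 = 13320 + (-820) = 12500 ft.
ISA temperature at 12500 ft = 15 − 2 × (12500/1000) = -10°C.
ISA deviation = 9 − (-10) = +19°C.
Density altitude = 12500 + 120 × (19) = 14780 ft.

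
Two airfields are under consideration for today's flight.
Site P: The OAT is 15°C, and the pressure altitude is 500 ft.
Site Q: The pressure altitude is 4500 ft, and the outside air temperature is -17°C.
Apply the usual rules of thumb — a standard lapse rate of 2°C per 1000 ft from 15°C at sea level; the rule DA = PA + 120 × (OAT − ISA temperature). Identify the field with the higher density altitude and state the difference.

Site P: ISA temp = 14°C, deviation +1°C, DA = 500 + 120 × 1 = 620 ft.
Site Q: ISA temp = 6°C, deviation -23°C, DA = 4500 + 120 × (-23) = 1740 ft.
Site Q is higher by 1740 − 620 = 1120 ft.

Site Q by 1120 ft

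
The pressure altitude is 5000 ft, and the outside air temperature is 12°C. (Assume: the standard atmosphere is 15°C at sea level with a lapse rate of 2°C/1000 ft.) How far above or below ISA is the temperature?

ISA temperature at 5000 ft = 15 − 2 × (5000/1000) = 5°C.
Deviation = OAT − ISA = 12 − 5 = +7°C.

ISA+7°C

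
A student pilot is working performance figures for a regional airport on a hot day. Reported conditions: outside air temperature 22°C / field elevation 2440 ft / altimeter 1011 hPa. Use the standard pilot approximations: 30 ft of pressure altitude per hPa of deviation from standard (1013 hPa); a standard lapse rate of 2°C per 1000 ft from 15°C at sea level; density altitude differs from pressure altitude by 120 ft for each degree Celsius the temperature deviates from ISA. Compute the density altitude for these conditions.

3940 ft

Pressure altitude = 2440 + (1013 − 1011) × 30 = 2440 + (+60) = 2500 ft.
ISA temperature at 2500 ft = 15 − 2 × (2500/1000) = 10°C.
ISA deviation = 22 − 10 = +12°C.
Density altitude = 2500 + 120 × (12) = 3940 ft.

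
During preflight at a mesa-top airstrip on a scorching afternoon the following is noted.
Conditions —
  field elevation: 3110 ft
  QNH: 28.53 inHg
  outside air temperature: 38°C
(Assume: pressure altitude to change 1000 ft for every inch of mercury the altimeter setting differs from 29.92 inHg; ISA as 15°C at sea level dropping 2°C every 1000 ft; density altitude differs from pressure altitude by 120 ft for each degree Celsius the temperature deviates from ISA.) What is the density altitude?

Pressure altitude = 3110 + (29.92 − 28.53) × 1000 = 3110 + (+1390) = 4500 ft.
ISA temperature at 4500 ft = 15 − 2 × (4500/1000) = 6°C.
ISA deviation = 38 − 6 = +32°C.
Density altitude = 4500 + 120 × (32) = 8340 ft.

8340 ft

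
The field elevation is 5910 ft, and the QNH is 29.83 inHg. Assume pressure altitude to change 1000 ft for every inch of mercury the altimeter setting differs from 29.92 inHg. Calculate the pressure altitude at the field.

6000 ft

Pressure correction = (29.92 − 29.83) × 1000 = +90 ft.
Pressure altitude = 5910 + (+90) = 6000 ft.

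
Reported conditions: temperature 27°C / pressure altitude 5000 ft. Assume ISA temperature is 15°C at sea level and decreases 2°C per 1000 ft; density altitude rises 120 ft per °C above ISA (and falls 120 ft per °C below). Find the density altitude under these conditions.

ISA temperature at 5000 ft = 15 − 2 × (5000/1000) = 5°C.
ISA deviation = 27 − 5 = +22°C.
Density altitude = 5000 + 120 × (22) = 5000 + (+2640) = 7640 ft.

7640 ft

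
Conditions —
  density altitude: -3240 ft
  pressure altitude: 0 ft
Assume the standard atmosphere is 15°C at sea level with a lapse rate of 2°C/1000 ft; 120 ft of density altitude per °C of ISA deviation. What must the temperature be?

-12°C

Density altitude − pressure altitude = -3240 − 0 = -3240 ft.
At 120 ft/°C that is an ISA deviation of -3240/120 = -27°C.
ISA temperature at 0 ft = 15 − 2 × (0/1000) = 15°C.
OAT = ISA + deviation = 15 + (-27) = -12°C.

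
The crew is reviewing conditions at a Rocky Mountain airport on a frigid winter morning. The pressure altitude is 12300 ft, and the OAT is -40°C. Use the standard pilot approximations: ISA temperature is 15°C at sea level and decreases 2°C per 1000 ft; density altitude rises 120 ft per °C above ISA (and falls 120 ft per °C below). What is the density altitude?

8652 ft

ISA temperature at 12300 ft = 15 − 2 × (12300/1000) = -9.6°C.
ISA deviation = -40 − (-9.6) = -30.4°C.
Density altitude = 12300 + 120 × (-30.4) = 12300 + (-3648) = 8652 ft.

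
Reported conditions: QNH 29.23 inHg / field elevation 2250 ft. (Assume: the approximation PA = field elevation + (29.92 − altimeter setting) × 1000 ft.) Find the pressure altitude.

Pressure correction = (29.92 − 29.23) × 1000 = +690 ft.
Pressure altitude = 2250 + (+690) = 2940 ft.

2940 ft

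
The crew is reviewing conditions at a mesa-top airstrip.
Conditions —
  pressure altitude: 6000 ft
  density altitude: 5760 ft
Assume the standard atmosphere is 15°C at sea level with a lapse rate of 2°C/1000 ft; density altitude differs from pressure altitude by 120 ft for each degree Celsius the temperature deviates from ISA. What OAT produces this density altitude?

1°C

Density altitude − pressure altitude = 5760 − 6000 = -240 ft.
At 120 ft/°C that is an ISA deviation of -240/120 = -2°C.
ISA temperature at 6000 ft = 15 − 2 × (6000/1000) = 3°C.
OAT = ISA + deviation = 3 + (-2) = 1°C.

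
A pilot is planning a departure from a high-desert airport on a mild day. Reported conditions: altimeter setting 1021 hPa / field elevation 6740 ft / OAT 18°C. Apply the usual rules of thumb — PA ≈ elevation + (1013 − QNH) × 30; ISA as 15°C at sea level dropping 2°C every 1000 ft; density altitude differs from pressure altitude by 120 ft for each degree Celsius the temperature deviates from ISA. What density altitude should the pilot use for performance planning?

Pressure altitude = 6740 + (1013 − 1021) × 30 = 6740 + (-240) = 6500 ft.
ISA temperature at 6500 ft = 15 − 2 × (6500/1000) = 2°C.
ISA deviation = 18 − 2 = +16°C.
Density altitude = 6500 + 120 × (16) = 8420 ft.

8420 ft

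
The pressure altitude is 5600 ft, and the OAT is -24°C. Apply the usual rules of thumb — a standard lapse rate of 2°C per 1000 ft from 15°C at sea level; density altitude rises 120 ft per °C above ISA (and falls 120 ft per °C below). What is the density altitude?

2264 ft

ISA temperature at 5600 ft = 15 − 2 × (5600/1000) = 3.8°C.
ISA deviation = -24 − 3.8 = -27.8°C.
Density altitude = 5600 + 120 × (-27.8) = 5600 + (-3336) = 2264 ft.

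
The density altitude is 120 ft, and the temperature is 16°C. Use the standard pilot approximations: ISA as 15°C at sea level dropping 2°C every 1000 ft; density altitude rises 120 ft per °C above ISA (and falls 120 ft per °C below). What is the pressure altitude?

0 ft

DA = PA + 120 × (OAT − (15 − 2·PA/1000)) = PA + 120·OAT − 1800 + 0.24·PA = 1.24·PA + 120·OAT − 1800.
So 1.24·PA = 120 − 120 × 16 + 1800 = 0.
PA = 0 / 1.24 = 0 ft.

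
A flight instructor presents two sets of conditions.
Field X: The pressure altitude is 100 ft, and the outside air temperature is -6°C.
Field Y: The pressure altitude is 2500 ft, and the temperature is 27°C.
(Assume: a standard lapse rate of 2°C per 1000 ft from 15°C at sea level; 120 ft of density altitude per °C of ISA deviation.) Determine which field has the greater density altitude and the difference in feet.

Field Y by 6936 ft

Field X: ISA temp = 14.8°C, deviation -20.8°C, DA = 100 + 120 × (-20.8) = -2396 ft.
Field Y: ISA temp = 10°C, deviation +17°C, DA = 2500 + 120 × 17 = 4540 ft.
Field Y is higher by 4540 − (-2396) = 6936 ft.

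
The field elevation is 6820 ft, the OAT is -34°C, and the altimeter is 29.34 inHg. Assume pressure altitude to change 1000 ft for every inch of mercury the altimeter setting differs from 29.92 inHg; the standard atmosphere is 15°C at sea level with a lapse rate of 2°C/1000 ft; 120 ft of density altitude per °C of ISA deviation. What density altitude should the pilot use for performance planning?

Pressure altitude = 6820 + (29.92 − 29.34) × 1000 = 6820 + (+580) = 7400 ft.
ISA temperature at 7400 ft = 15 − 2 × (7400/1000) = 0.2°C.
ISA deviation = -34 − 0.2 = -34.2°C.
Density altitude = 7400 + 120 × (-34.2) = 3296 ft.

3296 ft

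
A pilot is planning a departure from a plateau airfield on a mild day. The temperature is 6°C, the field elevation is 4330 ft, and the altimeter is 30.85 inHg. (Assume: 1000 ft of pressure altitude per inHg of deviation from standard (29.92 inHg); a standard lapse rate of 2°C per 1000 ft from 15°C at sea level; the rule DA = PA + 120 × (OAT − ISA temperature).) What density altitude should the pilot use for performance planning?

Pressure altitude = 4330 + (29.92 − 30.85) × 1000 = 4330 + (-930) = 3400 ft.
ISA temperature at 3400 ft = 15 − 2 × (3400/1000) = 8.2°C.
ISA deviation = 6 − 8.2 = -2.2°C.
Density altitude = 3400 + 120 × (-2.2) = 3136 ft.

3136 ft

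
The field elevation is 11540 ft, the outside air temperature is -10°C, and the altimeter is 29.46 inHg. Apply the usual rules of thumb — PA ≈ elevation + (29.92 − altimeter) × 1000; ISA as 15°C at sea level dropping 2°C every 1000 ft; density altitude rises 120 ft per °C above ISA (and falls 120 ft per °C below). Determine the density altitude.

11880 ft

Pressure altitude = 11540 + (29.92 − 29.46) × 1000 = 11540 + (+460) = 12000 ft.
ISA temperature at 12000 ft = 15 − 2 × (12000/1000) = -9°C.
ISA deviation = -10 − (-9) = -1°C.
Density altitude = 12000 + 120 × (-1) = 11880 ft.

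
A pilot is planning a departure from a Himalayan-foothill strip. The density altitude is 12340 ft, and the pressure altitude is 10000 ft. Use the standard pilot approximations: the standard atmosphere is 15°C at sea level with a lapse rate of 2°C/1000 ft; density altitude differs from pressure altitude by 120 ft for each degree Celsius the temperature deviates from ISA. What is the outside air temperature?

14.5°C

Density altitude − pressure altitude = 12340 − 10000 = +2340 ft.
At 120 ft/°C that is an ISA deviation of 2340/120 = +19.5°C.
ISA temperature at 10000 ft = 15 − 2 × (10000/1000) = -5°C.
OAT = ISA + deviation = -5 + (+19.5) = 14.5°C.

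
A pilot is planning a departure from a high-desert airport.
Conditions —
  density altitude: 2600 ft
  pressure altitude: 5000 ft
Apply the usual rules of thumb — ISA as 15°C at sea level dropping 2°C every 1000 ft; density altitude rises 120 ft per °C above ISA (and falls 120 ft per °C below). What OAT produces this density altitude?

-15°C

Density altitude − pressure altitude = 2600 − 5000 = -2400 ft.
At 120 ft/°C that is an ISA deviation of -2400/120 = -20°C.
ISA temperature at 5000 ft = 15 − 2 × (5000/1000) = 5°C.
OAT = ISA + deviation = 5 + (-20) = -15°C.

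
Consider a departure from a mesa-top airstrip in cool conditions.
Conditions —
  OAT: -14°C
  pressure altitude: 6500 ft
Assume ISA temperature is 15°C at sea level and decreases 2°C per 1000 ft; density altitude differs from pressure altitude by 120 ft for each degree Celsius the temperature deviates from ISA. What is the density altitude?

4580 ft

ISA temperature at 6500 ft = 15 − 2 × (6500/1000) = 2°C.
ISA deviation = -14 − 2 = -16°C.
Density altitude = 6500 + 120 × (-16) = 6500 + (-1920) = 4580 ft.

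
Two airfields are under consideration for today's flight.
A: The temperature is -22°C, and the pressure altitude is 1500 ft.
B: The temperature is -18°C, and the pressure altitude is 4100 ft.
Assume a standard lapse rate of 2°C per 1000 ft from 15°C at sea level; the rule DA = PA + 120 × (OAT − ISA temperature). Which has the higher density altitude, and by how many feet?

A: ISA temp = 12°C, deviation -34°C, DA = 1500 + 120 × (-34) = -2580 ft.
B: ISA temp = 6.8°C, deviation -24.8°C, DA = 4100 + 120 × (-24.8) = 1124 ft.
B is higher by 1124 − (-2580) = 3704 ft.

B by 3704 ft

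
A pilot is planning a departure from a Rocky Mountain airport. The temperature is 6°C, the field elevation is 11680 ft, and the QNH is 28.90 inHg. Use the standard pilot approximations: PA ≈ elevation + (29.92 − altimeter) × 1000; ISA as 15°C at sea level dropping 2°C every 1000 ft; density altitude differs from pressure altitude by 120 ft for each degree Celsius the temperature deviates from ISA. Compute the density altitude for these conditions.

Pressure altitude = 11680 + (29.92 − 28.90) × 1000 = 11680 + (+1020) = 12700 ft.
ISA temperature at 12700 ft = 15 − 2 × (12700/1000) = -10.4°C.
ISA deviation = 6 − (-10.4) = +16.4°C.
Density altitude = 12700 + 120 × (16.4) = 14668 ft.

14668 ft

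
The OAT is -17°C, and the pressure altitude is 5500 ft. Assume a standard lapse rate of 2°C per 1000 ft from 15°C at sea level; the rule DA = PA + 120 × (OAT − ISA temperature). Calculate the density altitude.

ISA temperature at 5500 ft = 15 − 2 × (5500/1000) = 4°C.
ISA deviation = -17 − 4 = -21°C.
Density altitude = 5500 + 120 × (-21) = 5500 + (-2520) = 2980 ft.

2980 ft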